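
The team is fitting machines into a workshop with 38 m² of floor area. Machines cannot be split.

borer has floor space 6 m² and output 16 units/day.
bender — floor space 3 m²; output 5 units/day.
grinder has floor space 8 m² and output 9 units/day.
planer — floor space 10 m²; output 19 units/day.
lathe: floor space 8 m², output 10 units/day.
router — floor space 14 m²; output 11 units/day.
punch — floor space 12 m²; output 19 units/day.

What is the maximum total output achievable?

Take borer, planer, lathe, and punch: floor space 6 + 10 + 8 + 12 = 36 ≤ 38, output 16 + 19 + 10 + 19 = 64.
No other feasible combination does better.

64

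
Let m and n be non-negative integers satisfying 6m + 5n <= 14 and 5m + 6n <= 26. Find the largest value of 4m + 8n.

16

The continuous relaxation peaks at (0, 2.8) with value 22.40; rounding to a feasible lattice point costs some objective.
(m,n)=(0,2): 6·0+5·2=10≤14, 5·0+6·2=12≤26, objective 16.
(m,n)=(1,1): 6·1+5·1=11≤14, 5·1+6·1=11≤26, objective 12.
The best lattice point is (0,2), giving 16.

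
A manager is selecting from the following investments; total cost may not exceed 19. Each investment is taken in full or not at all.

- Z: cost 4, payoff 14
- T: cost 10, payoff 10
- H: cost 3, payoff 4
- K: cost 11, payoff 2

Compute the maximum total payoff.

Take Z, T, and H: cost 4 + 10 + 3 = 17 ≤ 19, payoff 14 + 10 + 4 = 28.
No other feasible combination does better.

28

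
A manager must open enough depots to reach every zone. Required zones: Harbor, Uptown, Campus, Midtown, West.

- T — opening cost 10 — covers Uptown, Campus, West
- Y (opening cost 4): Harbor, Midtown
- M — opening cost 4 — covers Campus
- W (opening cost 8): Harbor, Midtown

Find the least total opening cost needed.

Choose T and Y: together they cover Harbor, Uptown, Campus, Midtown, West — every zone.
Total opening cost: 10 + 4 = 14.
No cover costs less than 14.

14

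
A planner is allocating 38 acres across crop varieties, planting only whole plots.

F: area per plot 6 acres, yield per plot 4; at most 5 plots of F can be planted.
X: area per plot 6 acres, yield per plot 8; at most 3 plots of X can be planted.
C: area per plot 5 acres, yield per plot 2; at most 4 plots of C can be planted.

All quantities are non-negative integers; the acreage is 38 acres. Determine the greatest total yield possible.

36

This is a bounded integer knapsack.
X has the best ratio (8/6); taking only X gives at most 3×8 = 24 (stopped by the supply cap of 3).
Mixing does better — 3×F and 3×X: area 36 ≤ 38, yield 3·4 + 3·8 = 36.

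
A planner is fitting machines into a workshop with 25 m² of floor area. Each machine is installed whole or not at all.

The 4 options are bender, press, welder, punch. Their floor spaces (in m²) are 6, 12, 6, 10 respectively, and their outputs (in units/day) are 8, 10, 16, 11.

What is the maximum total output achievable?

bender + welder + punch: floor space 6 + 6 + 10 = 22 ≤ 25, output 8 + 16 + 11 = 35.
welder + punch: floor space 6 + 10 = 16 ≤ 25, output 16 + 11 = 27.
bender + press + welder: floor space 6 + 12 + 6 = 24 ≤ 25, output 8 + 10 + 16 = 34.
Best is bender, welder, and punch with total output 35.

35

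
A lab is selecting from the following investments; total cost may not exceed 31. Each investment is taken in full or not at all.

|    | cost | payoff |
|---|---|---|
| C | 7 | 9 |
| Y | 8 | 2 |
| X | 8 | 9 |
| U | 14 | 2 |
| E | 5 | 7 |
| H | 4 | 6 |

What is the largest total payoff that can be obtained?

This is an integer program with binary decision variables.
Allowing fractional choices, the relaxed optimum would be about 32.8, but investments are indivisible.
C + Y + X + E: cost 7 + 8 + 8 + 5 = 28 ≤ 31, payoff 9 + 2 + 9 + 7 = 27.
C + Y + X + H: cost 7 + 8 + 8 + 4 = 27 ≤ 31, payoff 9 + 2 + 9 + 6 = 26.
C + X + E + H: cost 7 + 8 + 5 + 4 = 24 ≤ 31, payoff 9 + 9 + 7 + 6 = 31.
Best is C, X, E, and H with total payoff 31.

31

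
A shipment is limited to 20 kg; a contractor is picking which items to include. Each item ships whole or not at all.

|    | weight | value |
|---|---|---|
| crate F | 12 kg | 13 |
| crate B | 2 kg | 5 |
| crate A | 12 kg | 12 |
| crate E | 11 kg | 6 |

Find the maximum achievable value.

18

Allowing fractional choices, the relaxed optimum would be about 24.0, but items are indivisible.
crate F + crate B: weight 12 + 2 = 14 ≤ 20, value 13 + 5 = 18.
crate B + crate A: weight 2 + 12 = 14 ≤ 20, value 5 + 12 = 17.
crate F: weight 12 ≤ 20, value 13.
Best is crate F and crate B with total value 18.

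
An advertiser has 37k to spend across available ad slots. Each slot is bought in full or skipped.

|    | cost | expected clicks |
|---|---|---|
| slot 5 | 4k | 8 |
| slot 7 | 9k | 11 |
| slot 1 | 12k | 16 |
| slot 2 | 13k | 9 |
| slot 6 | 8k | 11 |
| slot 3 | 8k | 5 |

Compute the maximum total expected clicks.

This is an integer program with binary decision variables.
Allowing fractional choices, the relaxed optimum would be about 48.8, but ad slots are indivisible.
slot 5 + slot 1 + slot 2 + slot 6: cost 4 + 12 + 13 + 8 = 37 ≤ 37, expected clicks 8 + 16 + 9 + 11 = 44.
slot 5 + slot 7 + slot 1 + slot 6: cost 4 + 9 + 12 + 8 = 33 ≤ 37, expected clicks 8 + 11 + 16 + 11 = 46.
Best is slot 5, slot 7, slot 1, and slot 6 with total expected clicks 46.

46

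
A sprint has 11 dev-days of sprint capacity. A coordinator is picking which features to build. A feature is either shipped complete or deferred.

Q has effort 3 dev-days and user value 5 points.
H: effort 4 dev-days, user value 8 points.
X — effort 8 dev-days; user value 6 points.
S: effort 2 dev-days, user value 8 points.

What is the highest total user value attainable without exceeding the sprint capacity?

21

Q + H + S: effort 3 + 4 + 2 = 9 ≤ 11, user value 5 + 8 + 8 = 21.
H + S: effort 4 + 2 = 6 ≤ 11, user value 8 + 8 = 16.
Best is Q, H, and S with total user value 21.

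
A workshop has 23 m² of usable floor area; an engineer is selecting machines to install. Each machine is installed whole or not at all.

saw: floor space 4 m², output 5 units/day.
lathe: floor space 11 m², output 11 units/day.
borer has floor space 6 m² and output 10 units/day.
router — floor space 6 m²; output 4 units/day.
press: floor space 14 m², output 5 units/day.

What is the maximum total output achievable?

This is an integer program with binary decision variables.
lathe + borer + router: floor space 11 + 6 + 6 = 23 ≤ 23, output 11 + 10 + 4 = 25.
saw + lathe + borer: floor space 4 + 11 + 6 = 21 ≤ 23, output 5 + 11 + 10 = 26.
Best is saw, lathe, and borer with total output 26.

26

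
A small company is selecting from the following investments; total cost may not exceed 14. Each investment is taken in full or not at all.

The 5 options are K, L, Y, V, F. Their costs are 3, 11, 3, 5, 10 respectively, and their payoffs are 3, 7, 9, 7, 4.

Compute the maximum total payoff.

19

This is a 0-1 knapsack instance.
Allowing fractional choices, the relaxed optimum would be about 20.9, but investments are indivisible.
K + Y + V: cost 3 + 3 + 5 = 11 ≤ 14, payoff 3 + 9 + 7 = 19.
L + Y: cost 11 + 3 = 14 ≤ 14, payoff 7 + 9 = 16.
Y + V: cost 3 + 5 = 8 ≤ 14, payoff 9 + 7 = 16.
Best is K, Y, and V with total payoff 19.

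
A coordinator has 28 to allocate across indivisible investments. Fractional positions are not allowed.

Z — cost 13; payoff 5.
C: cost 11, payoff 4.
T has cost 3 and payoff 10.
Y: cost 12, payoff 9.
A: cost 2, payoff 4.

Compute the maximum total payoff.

Z + T + Y: cost 13 + 3 + 12 = 28 ≤ 28, payoff 5 + 10 + 9 = 24.
T + Y + A: cost 3 + 12 + 2 = 17 ≤ 28, payoff 10 + 9 + 4 = 23.
C + T + Y + A: cost 11 + 3 + 12 + 2 = 28 ≤ 28, payoff 4 + 10 + 9 + 4 = 27.
Best is C, T, Y, and A with total payoff 27.

27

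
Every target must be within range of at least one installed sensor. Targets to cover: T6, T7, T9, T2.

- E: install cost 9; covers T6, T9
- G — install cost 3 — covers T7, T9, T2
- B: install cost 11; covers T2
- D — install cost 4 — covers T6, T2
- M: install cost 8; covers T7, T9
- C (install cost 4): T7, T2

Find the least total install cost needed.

This is a weighted set-cover instance.
Choose G and D: together they cover T6, T7, T9, T2 — every target.
Total install cost: 3 + 4 = 7.
No cover costs less than 7.

7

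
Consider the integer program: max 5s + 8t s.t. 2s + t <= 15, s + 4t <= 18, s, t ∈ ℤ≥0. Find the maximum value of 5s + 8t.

54

(s,t)=(6,3) is feasible, giving 54.
(s,t)=(5,3) is feasible, giving 49.
(s,t)=(6,2) is feasible, giving 46.
(s,t)=(5,2) is feasible, giving 41.
No feasible integer point exceeds 54.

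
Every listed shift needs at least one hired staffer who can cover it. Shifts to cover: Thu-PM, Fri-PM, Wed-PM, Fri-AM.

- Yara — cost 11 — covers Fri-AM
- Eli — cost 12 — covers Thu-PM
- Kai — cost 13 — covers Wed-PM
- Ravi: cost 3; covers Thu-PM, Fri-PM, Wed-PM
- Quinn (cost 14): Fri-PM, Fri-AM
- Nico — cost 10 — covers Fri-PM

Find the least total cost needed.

This is an integer covering problem.
Choose Yara and Ravi: together they cover Thu-PM, Fri-PM, Wed-PM, Fri-AM — every shift.
Total cost: 11 + 3 = 14.
No cover costs less than 14.

14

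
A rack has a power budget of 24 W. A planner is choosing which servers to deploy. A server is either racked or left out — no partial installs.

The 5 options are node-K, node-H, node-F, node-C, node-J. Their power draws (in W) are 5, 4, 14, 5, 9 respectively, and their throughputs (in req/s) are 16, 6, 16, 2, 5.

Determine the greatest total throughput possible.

Allowing fractional choices, the relaxed optimum would be about 38.6, but servers are indivisible.
node-K + node-F + node-C: power draw 5 + 14 + 5 = 24 ≤ 24, throughput 16 + 16 + 2 = 34.
node-K + node-H + node-F: power draw 5 + 4 + 14 = 23 ≤ 24, throughput 16 + 6 + 16 = 38.
Best is node-K, node-H, and node-F with total throughput 38.

38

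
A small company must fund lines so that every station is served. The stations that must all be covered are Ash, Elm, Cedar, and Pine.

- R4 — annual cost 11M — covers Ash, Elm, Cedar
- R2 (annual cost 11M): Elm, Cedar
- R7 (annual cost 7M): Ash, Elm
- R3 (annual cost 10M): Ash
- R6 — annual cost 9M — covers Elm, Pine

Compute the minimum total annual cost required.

This is a weighted set-cover instance.
The greedy cost-per-new-station heuristic would pick R7, R6, and R4 for 27, but a cheaper cover exists.
Choose R4 and R6: together they cover Ash, Elm, Cedar, Pine — every station.
Total annual cost: 11 + 9 = 20.
No cover costs less than 20.

20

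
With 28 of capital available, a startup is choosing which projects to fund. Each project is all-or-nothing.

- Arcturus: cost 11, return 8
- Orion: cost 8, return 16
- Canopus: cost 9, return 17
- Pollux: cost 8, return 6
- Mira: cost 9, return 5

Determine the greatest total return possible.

Orion + Canopus + Mira: cost 8 + 9 + 9 = 26 ≤ 28, return 16 + 17 + 5 = 38.
Orion + Canopus + Pollux: cost 8 + 9 + 8 = 25 ≤ 28, return 16 + 17 + 6 = 39.
Arcturus + Orion + Canopus: cost 11 + 8 + 9 = 28 ≤ 28, return 8 + 16 + 17 = 41.
Best is Arcturus, Orion, and Canopus with total return 41.

41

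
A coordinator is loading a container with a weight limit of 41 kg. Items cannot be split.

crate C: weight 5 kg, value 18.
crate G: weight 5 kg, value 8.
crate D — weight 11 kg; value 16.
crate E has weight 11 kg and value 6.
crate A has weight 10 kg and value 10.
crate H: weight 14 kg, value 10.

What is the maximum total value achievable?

This is a 0-1 knapsack instance.
Allowing fractional choices, the relaxed optimum would be about 59.1, but items are indivisible.
crate C + crate D + crate A + crate H: weight 5 + 11 + 10 + 14 = 40 ≤ 41, value 18 + 16 + 10 + 10 = 54.
crate C + crate G + crate D + crate H: weight 5 + 5 + 11 + 14 = 35 ≤ 41, value 18 + 8 + 16 + 10 = 52.
crate C + crate G + crate D + crate A: weight 5 + 5 + 11 + 10 = 31 ≤ 41, value 18 + 8 + 16 + 10 = 52.
Best is crate C, crate D, crate A, and crate H with total value 54.

54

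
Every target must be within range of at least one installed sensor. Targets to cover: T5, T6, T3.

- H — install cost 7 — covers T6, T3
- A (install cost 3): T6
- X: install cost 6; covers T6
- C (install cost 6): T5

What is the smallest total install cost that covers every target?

The greedy cost-per-new-target heuristic would pick A, C, and H for 16, but a cheaper cover exists.
Choose H and C: together they cover T5, T6, T3 — every target.
Total install cost: 7 + 6 = 13.
No cover costs less than 13.

13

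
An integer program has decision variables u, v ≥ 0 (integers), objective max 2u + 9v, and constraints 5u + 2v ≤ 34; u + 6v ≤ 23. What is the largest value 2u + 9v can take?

37

Relaxing integrality, the LP optimum is 37.32 at (u,v) = (5.64, 2.89), which is not an integer point.
(u,v)=(5,3): 5·5+2·3=31≤34, 1·5+6·3=23≤23, objective 37.
(u,v)=(4,3): 5·4+2·3=26≤34, 1·4+6·3=22≤23, objective 35.
(u,v)=(6,2): 5·6+2·2=34≤34, 1·6+6·2=18≤23, objective 30.
(u,v)=(5,2): 5·5+2·2=29≤34, 1·5+6·2=17≤23, objective 28.
Maximum is 37 at (u,v)=(5,3).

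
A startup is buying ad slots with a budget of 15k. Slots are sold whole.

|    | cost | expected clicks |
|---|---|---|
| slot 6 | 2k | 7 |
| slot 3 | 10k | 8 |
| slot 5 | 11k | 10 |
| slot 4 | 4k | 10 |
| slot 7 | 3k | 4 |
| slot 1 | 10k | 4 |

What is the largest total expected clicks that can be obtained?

Treat it as a binary knapsack problem.
Take slot 6, slot 4, and slot 7: cost 2 + 4 + 3 = 9 ≤ 15, expected clicks 7 + 10 + 4 = 21.
No other feasible combination does better.

21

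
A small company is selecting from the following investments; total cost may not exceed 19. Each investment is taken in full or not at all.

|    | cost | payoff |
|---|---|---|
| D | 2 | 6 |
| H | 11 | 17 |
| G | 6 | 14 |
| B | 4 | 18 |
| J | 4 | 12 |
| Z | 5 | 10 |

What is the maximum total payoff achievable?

Treat it as a binary knapsack problem.
Allowing fractional choices, the relaxed optimum would be about 56.0, but investments are indivisible.
D + G + B + Z: cost 2 + 6 + 4 + 5 = 17 ≤ 19, payoff 6 + 14 + 18 + 10 = 48.
D + G + B + J: cost 2 + 6 + 4 + 4 = 16 ≤ 19, payoff 6 + 14 + 18 + 12 = 50.
G + B + J + Z: cost 6 + 4 + 4 + 5 = 19 ≤ 19, payoff 14 + 18 + 12 + 10 = 54.
Best is G, B, J, and Z with total payoff 54.

54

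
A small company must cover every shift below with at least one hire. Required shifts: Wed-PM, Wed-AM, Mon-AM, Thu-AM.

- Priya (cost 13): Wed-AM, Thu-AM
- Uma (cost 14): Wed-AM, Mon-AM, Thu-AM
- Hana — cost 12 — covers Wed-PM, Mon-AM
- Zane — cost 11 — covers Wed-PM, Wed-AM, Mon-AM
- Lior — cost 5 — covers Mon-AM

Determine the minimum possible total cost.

Choose Priya and Zane: together they cover Wed-PM, Wed-AM, Mon-AM, Thu-AM — every shift.
Total cost: 13 + 11 = 24.

24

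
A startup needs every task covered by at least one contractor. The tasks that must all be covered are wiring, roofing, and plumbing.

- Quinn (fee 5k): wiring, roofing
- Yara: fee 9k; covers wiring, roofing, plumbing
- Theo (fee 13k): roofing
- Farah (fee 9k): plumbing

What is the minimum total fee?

This is a weighted set-cover instance.
The greedy cost-per-new-task heuristic would pick Quinn and Yara for 14, but a cheaper cover exists.
Yara alone covers wiring, roofing, plumbing — every task.
Total fee: 9.
No cover costs less than 9.

9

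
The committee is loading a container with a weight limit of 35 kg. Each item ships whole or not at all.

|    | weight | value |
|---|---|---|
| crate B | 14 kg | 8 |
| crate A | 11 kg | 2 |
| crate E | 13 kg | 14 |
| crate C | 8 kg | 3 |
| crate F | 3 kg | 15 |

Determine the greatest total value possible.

37

Treat it as a binary knapsack problem.
Allowing fractional choices, the relaxed optimum would be about 38.9, but items are indivisible.
crate E + crate C + crate F: weight 13 + 8 + 3 = 24 ≤ 35, value 14 + 3 + 15 = 32.
crate B + crate E + crate F: weight 14 + 13 + 3 = 30 ≤ 35, value 8 + 14 + 15 = 37.
crate A + crate E + crate C + crate F: weight 11 + 13 + 8 + 3 = 35 ≤ 35, value 2 + 14 + 3 + 15 = 34.
Best is crate B, crate E, and crate F with total value 37.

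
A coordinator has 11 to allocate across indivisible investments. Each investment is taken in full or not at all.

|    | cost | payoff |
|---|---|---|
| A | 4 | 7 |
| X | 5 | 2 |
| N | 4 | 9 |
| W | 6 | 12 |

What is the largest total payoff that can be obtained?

N + W: cost 4 + 6 = 10 ≤ 11, payoff 9 + 12 = 21.
A + W: cost 4 + 6 = 10 ≤ 11, payoff 7 + 12 = 19.
A + N: cost 4 + 4 = 8 ≤ 11, payoff 7 + 9 = 16.
Best is N and W with total payoff 21.

21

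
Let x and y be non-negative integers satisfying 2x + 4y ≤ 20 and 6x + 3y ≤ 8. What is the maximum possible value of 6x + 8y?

The continuous relaxation peaks at (0, 2.67) with value 21.33; rounding to a feasible lattice point costs some objective.
(x,y)=(0,2): 2·0+4·2=8≤20, 6·0+3·2=6≤8, objective 16.
(x,y)=(0,1): 2·0+4·1=4≤20, 6·0+3·1=3≤8, objective 8.
Maximum is 16 at (x,y)=(0,2).

16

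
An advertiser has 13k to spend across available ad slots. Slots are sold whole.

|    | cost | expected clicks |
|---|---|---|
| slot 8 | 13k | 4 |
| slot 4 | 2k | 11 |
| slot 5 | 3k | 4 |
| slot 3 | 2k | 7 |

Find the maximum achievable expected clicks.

Take slot 4, slot 5, and slot 3: cost 2 + 3 + 2 = 7 ≤ 13, expected clicks 11 + 4 + 7 = 22.
No other feasible combination does better.

22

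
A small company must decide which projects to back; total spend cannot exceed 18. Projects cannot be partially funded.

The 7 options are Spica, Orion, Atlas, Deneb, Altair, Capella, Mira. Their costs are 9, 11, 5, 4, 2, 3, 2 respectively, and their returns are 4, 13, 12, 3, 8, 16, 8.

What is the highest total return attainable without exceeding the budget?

47

Take Atlas, Deneb, Altair, Capella, and Mira: cost 5 + 4 + 2 + 3 + 2 = 16 ≤ 18, return 12 + 3 + 8 + 16 + 8 = 47.
No other feasible combination does better.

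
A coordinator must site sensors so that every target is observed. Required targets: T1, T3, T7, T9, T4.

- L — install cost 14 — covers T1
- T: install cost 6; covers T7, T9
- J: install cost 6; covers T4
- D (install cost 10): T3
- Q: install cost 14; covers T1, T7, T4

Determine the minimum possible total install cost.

30

This is a weighted set-cover instance.
The greedy cost-per-new-target heuristic would pick T, J, D, and L for 36, but a cheaper cover exists.
Choose T, D, and Q: together they cover T1, T3, T7, T9, T4 — every target.
Total install cost: 6 + 10 + 14 = 30.
No cover costs less than 30.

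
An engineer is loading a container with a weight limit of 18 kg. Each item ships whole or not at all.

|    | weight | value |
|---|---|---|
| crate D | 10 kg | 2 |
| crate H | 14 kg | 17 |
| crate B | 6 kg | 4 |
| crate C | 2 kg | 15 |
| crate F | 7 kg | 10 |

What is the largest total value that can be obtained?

32

This is an integer program with binary decision variables.
Allowing fractional choices, the relaxed optimum would be about 35.9, but items are indivisible.
crate B + crate C + crate F: weight 6 + 2 + 7 = 15 ≤ 18, value 4 + 15 + 10 = 29.
crate H + crate C: weight 14 + 2 = 16 ≤ 18, value 17 + 15 = 32.
crate C + crate F: weight 2 + 7 = 9 ≤ 18, value 15 + 10 = 25.
Best is crate H and crate C with total value 32.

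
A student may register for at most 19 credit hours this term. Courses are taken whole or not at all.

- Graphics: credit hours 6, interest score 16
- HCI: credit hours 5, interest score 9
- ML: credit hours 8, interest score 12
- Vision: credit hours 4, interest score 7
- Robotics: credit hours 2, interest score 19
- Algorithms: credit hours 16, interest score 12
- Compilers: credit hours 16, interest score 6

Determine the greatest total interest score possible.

51

Allowing fractional choices, the relaxed optimum would be about 54.0, but courses are indivisible.
Graphics + HCI + Vision + Robotics: credit hours 6 + 5 + 4 + 2 = 17 ≤ 19, interest score 16 + 9 + 7 + 19 = 51.
Graphics + ML + Robotics: credit hours 6 + 8 + 2 = 16 ≤ 19, interest score 16 + 12 + 19 = 47.
Best is Graphics, HCI, Vision, and Robotics with total interest score 51.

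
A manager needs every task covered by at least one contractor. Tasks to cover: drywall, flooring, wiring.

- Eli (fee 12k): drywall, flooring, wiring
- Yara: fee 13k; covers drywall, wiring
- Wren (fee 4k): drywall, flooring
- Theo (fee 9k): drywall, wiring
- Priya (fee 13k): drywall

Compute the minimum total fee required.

12

This is an integer covering problem.
The greedy cost-per-new-task heuristic would pick Wren and Theo for 13, but a cheaper cover exists.
Eli alone covers drywall, flooring, wiring — every task.
Total fee: 12.
No cover costs less than 12.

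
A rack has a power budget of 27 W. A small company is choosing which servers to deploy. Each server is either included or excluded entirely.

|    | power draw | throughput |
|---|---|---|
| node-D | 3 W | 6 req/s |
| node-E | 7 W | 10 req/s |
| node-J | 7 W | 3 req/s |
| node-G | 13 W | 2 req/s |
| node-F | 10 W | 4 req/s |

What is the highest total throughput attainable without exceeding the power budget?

23

This is a 0-1 knapsack instance.
node-D + node-E + node-J + node-F: power draw 3 + 7 + 7 + 10 = 27 ≤ 27, throughput 6 + 10 + 3 + 4 = 23.
node-D + node-E + node-J: power draw 3 + 7 + 7 = 17 ≤ 27, throughput 6 + 10 + 3 = 19.
node-D + node-E + node-F: power draw 3 + 7 + 10 = 20 ≤ 27, throughput 6 + 10 + 4 = 20.
Best is node-D, node-E, node-J, and node-F with total throughput 23.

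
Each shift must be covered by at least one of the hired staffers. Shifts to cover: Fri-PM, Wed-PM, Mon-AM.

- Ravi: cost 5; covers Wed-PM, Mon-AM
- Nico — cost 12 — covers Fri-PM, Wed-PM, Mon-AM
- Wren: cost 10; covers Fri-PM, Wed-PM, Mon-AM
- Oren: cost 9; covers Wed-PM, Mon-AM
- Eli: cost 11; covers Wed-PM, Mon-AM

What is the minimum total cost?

10

The greedy cost-per-new-shift heuristic would pick Ravi and Wren for 15, but a cheaper cover exists.
Wren alone covers Fri-PM, Wed-PM, Mon-AM — every shift.
Total cost: 10.
No cover costs less than 10.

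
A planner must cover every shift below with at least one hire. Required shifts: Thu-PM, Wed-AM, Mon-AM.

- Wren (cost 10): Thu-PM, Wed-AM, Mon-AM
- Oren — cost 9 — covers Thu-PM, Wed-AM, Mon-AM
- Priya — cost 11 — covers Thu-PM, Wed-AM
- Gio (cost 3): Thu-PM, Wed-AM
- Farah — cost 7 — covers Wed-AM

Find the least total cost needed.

9

This is an integer covering problem.
Oren alone covers Thu-PM, Wed-AM, Mon-AM — every shift.
Total cost: 9.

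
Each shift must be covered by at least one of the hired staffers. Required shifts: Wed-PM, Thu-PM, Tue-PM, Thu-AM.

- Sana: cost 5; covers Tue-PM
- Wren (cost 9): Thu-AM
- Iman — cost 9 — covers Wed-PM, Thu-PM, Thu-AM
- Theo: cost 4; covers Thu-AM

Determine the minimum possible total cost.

This is a weighted set-cover instance.
Choose Sana and Iman: together they cover Wed-PM, Thu-PM, Tue-PM, Thu-AM — every shift.
Total cost: 5 + 9 = 14.

14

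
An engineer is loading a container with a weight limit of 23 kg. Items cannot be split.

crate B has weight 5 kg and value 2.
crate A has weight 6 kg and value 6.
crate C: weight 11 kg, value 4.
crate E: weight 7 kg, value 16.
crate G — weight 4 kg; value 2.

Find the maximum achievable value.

26

Take crate B, crate A, crate E, and crate G: weight 5 + 6 + 7 + 4 = 22 ≤ 23, value 2 + 6 + 16 + 2 = 26.
No other feasible combination does better.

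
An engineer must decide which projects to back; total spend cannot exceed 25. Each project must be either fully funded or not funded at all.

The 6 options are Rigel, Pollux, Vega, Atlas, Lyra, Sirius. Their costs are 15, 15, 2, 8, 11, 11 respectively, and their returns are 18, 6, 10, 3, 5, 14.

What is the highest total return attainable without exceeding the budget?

31

Rigel + Vega + Atlas: cost 15 + 2 + 8 = 25 ≤ 25, return 18 + 10 + 3 = 31.
Vega + Lyra + Sirius: cost 2 + 11 + 11 = 24 ≤ 25, return 10 + 5 + 14 = 29.
Best is Rigel, Vega, and Atlas with total return 31.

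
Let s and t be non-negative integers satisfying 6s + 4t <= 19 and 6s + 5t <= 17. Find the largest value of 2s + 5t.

15

The continuous relaxation peaks at (0, 3.4) with value 17.00; rounding to a feasible lattice point costs some objective.
(s,t)=(0,3): 6·0+4·3=12≤19, 6·0+5·3=15≤17, objective 15.
(s,t)=(1,2): 6·1+4·2=14≤19, 6·1+5·2=16≤17, objective 12.
(s,t)=(0,2): 6·0+4·2=8≤19, 6·0+5·2=10≤17, objective 10.
Maximum is 15 at (s,t)=(0,3).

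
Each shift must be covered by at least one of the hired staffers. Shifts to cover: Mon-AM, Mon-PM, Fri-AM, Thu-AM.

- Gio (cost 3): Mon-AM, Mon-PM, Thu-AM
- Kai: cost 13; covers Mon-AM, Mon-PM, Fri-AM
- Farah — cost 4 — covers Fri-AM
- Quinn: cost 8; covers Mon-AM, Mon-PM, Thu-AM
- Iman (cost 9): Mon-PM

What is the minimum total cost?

Choose Gio and Farah: together they cover Mon-AM, Mon-PM, Fri-AM, Thu-AM — every shift.
Total cost: 3 + 4 = 7.
No cover costs less than 7.

7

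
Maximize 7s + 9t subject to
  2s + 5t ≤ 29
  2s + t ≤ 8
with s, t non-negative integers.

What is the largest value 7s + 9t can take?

The continuous relaxation peaks at (1.38, 5.25) with value 56.88; rounding to a feasible lattice point costs some objective.
(s,t)=(1,5): 2·1+5·5=27≤29, 2·1+1·5=7≤8, objective 52.
(s,t)=(2,4): 2·2+5·4=24≤29, 2·2+1·4=8≤8, objective 50.
(s,t)=(0,5): 2·0+5·5=25≤29, 2·0+1·5=5≤8, objective 45.
No feasible integer point exceeds 52.

52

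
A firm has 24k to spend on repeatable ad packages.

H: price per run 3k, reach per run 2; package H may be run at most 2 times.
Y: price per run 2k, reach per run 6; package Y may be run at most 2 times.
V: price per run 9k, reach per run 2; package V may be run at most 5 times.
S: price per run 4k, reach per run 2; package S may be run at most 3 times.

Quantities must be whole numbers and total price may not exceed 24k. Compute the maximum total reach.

This is a bounded integer knapsack.
2×H, 2×Y, and 3×S: price 22 ≤ 24, reach 2·2 + 2·6 + 3·2 = 22.
1×H, 2×Y, and 3×S: price 19 ≤ 24, reach 1·2 + 2·6 + 3·2 = 20.
Best is 22.

22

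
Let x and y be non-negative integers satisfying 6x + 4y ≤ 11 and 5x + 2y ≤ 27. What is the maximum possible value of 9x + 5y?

Relaxing integrality, the LP optimum is 16.50 at (x,y) = (1.83, 0), which is not an integer point.
(x,y)=(1,1): 6·1+4·1=10≤11, 5·1+2·1=7≤27, objective 14.
(x,y)=(0,2): 6·0+4·2=8≤11, 5·0+2·2=4≤27, objective 10.
(x,y)=(1,0): 6·1+4·0=6≤11, 5·1+2·0=5≤27, objective 9.
The best lattice point is (1,1), giving 14.

14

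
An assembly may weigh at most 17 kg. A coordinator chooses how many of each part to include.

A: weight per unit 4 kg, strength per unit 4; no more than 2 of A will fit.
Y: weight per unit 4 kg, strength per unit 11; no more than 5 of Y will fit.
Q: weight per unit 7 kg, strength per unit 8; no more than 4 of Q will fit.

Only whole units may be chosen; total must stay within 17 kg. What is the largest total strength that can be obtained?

Take 4×Y: weight 16 ≤ 17, strength 4·11 = 44.
No other integer combination yields more.

44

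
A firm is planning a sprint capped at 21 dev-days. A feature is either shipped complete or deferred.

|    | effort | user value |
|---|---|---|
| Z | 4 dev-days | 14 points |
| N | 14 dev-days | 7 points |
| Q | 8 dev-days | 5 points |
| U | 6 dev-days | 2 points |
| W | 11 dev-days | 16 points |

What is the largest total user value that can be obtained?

This is an integer program with binary decision variables.
Allowing fractional choices, the relaxed optimum would be about 33.8, but features are indivisible.
Z + W: effort 4 + 11 = 15 ≤ 21, user value 14 + 16 = 30.
Z + U + W: effort 4 + 6 + 11 = 21 ≤ 21, user value 14 + 2 + 16 = 32.
Z + N: effort 4 + 14 = 18 ≤ 21, user value 14 + 7 = 21.
Best is Z, U, and W with total user value 32.

32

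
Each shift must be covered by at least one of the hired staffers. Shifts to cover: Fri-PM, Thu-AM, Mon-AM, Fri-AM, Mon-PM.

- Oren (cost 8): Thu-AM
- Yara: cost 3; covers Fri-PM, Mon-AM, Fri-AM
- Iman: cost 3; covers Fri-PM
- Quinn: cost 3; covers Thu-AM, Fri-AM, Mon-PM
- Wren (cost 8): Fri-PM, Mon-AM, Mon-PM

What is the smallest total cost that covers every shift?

6

Choose Yara and Quinn: together they cover Fri-PM, Thu-AM, Mon-AM, Fri-AM, Mon-PM — every shift.
Total cost: 3 + 3 = 6.
No cover costs less than 6.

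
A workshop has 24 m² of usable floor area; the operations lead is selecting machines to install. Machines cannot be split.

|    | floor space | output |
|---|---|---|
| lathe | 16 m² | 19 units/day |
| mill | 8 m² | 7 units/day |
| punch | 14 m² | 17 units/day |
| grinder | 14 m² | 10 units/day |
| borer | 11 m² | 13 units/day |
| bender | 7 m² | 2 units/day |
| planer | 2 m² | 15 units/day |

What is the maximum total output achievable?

This is an integer program with binary decision variables.
Allowing fractional choices, the relaxed optimum would be about 41.5, but machines are indivisible.
lathe + planer: floor space 16 + 2 = 18 ≤ 24, output 19 + 15 = 34.
mill + punch + planer: floor space 8 + 14 + 2 = 24 ≤ 24, output 7 + 17 + 15 = 39.
mill + borer + planer: floor space 8 + 11 + 2 = 21 ≤ 24, output 7 + 13 + 15 = 35.
Best is mill, punch, and planer with total output 39.

39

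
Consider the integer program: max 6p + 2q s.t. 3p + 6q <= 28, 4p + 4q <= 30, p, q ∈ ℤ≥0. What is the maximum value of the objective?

42

(p,q)=(7,0): 3·7+6·0=21≤28, 4·7+4·0=28≤30, objective 42.
(p,q)=(6,1): 3·6+6·1=24≤28, 4·6+4·1=28≤30, objective 38.
(p,q)=(6,0): 3·6+6·0=18≤28, 4·6+4·0=24≤30, objective 36.
The best lattice point is (7,0), giving 42.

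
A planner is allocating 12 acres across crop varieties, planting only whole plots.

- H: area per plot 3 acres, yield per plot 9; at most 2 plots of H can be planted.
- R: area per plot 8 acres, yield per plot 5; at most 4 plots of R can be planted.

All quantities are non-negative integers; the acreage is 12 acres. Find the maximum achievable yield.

18

1×H and 1×R: area 11 ≤ 12, yield 1·9 + 1·5 = 14.
2×H: area 6 ≤ 12, yield 2·9 = 18.
Best is 18.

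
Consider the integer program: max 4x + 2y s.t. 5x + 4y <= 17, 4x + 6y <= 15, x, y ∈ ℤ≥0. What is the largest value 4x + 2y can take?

12

(x,y)=(3,0): 5·3+4·0=15≤17, 4·3+6·0=12≤15, objective 12.
(x,y)=(2,1): 5·2+4·1=14≤17, 4·2+6·1=14≤15, objective 10.
Maximum is 12 at (x,y)=(3,0).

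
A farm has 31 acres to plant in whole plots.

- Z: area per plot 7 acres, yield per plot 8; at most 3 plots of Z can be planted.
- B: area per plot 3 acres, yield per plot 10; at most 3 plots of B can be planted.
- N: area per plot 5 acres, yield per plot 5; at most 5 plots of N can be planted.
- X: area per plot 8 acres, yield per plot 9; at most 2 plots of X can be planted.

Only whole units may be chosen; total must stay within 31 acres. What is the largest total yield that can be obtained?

B has the best ratio (10/3); taking only B gives at most 3×10 = 30 (stopped by the supply cap of 3).
Mixing does better — 2×Z, 3×B, and 1×X: area 31 ≤ 31, yield 2·8 + 3·10 + 1·9 = 55.

55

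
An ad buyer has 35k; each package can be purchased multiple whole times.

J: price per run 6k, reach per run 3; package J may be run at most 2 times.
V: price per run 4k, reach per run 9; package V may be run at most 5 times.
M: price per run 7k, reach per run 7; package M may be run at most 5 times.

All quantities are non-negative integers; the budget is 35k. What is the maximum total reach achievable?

1×J, 5×V, and 1×M: price 33 ≤ 35, reach 1·3 + 5·9 + 1·7 = 55.
5×V and 2×M: price 34 ≤ 35, reach 5·9 + 2·7 = 59.
Best is 59.

59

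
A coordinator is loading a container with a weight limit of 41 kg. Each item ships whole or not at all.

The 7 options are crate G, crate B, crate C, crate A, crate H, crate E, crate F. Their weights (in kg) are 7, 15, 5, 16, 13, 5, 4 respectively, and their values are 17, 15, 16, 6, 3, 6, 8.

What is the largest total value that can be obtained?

62

Take crate G, crate B, crate C, crate E, and crate F: weight 7 + 15 + 5 + 5 + 4 = 36 ≤ 41, value 17 + 15 + 16 + 6 + 8 = 62.
No other feasible combination does better.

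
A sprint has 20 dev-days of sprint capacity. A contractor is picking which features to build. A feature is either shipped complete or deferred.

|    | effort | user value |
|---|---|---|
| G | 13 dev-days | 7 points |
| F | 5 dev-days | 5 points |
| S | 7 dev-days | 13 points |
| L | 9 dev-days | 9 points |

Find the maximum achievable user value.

22

This is an integer program with binary decision variables.
F + S: effort 5 + 7 = 12 ≤ 20, user value 5 + 13 = 18.
S + L: effort 7 + 9 = 16 ≤ 20, user value 13 + 9 = 22.
G + S: effort 13 + 7 = 20 ≤ 20, user value 7 + 13 = 20.
Best is S and L with total user value 22.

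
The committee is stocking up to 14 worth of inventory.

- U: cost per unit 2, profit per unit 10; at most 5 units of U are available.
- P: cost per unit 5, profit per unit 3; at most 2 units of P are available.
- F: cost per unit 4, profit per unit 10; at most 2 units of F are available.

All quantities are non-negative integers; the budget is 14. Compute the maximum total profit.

This is a bounded integer knapsack.
U has the best ratio (10/2); taking only U gives at most 5×10 = 50 (stopped by the supply cap of 5).
Mixing does better — 5×U and 1×F: cost 14 ≤ 14, profit 5·10 + 1·10 = 60.

60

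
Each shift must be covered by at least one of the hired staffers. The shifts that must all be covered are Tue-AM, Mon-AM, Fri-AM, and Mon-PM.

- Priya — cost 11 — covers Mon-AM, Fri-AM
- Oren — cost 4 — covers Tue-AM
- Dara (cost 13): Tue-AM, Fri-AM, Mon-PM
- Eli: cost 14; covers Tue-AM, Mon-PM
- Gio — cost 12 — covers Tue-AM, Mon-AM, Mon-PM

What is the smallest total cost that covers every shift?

23

Choose Priya and Gio: together they cover Tue-AM, Mon-AM, Fri-AM, Mon-PM — every shift.
Total cost: 11 + 12 = 23.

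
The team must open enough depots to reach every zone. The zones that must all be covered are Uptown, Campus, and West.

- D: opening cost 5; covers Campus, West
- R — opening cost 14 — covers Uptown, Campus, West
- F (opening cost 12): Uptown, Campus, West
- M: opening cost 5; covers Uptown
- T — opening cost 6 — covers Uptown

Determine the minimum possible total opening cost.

This is an integer covering problem.
Choose D and M: together they cover Uptown, Campus, West — every zone.
Total opening cost: 5 + 5 = 10.
No cover costs less than 10.

10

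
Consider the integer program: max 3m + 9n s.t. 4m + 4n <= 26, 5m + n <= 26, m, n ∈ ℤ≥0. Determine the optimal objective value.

The continuous relaxation peaks at (0, 6.5) with value 58.50; rounding to a feasible lattice point costs some objective.
(m,n)=(0,6): 4·0+4·6=24≤26, 5·0+1·6=6≤26, objective 54.
(m,n)=(1,5): 4·1+4·5=24≤26, 5·1+1·5=10≤26, objective 48.
Maximum is 54 at (m,n)=(0,6).

54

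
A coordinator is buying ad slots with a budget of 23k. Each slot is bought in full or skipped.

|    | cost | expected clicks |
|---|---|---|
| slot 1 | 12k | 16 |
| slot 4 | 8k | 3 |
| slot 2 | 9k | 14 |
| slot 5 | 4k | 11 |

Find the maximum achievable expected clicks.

30

slot 1 + slot 5: cost 12 + 4 = 16 ≤ 23, expected clicks 16 + 11 = 27.
slot 1 + slot 2: cost 12 + 9 = 21 ≤ 23, expected clicks 16 + 14 = 30.
slot 4 + slot 2 + slot 5: cost 8 + 9 + 4 = 21 ≤ 23, expected clicks 3 + 14 + 11 = 28.
Best is slot 1 and slot 2 with total expected clicks 30.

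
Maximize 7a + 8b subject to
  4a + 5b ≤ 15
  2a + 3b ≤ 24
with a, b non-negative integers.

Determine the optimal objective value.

(a,b)=(0,3): 4·0+5·3=15≤15, 2·0+3·3=9≤24, objective 24.
(a,b)=(1,2): 4·1+5·2=14≤15, 2·1+3·2=8≤24, objective 23.
Maximum is 24 at (a,b)=(0,3).

24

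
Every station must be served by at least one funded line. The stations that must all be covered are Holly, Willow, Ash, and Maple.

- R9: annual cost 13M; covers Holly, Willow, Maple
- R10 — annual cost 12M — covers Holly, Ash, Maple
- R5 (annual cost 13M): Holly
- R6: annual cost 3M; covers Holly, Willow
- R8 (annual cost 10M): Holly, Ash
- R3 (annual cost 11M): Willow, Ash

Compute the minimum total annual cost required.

15

Choose R10 and R6: together they cover Holly, Willow, Ash, Maple — every station.
Total annual cost: 12 + 3 = 15.
No cover costs less than 15.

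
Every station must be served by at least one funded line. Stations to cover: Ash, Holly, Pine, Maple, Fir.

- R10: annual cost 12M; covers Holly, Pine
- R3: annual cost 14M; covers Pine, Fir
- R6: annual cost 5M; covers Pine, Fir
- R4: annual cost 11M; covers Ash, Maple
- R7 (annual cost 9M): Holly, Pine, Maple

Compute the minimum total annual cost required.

25

This is a weighted set-cover instance.
Choose R6, R4, and R7: together they cover Ash, Holly, Pine, Maple, Fir — every station.
Total annual cost: 5 + 11 + 9 = 25.
No cover costs less than 25.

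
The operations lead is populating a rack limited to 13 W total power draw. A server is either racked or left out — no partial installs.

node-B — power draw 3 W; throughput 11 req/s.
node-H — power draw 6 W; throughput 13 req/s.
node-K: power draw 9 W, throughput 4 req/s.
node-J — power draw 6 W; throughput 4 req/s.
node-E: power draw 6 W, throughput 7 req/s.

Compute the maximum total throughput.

24

Take node-B and node-H: power draw 3 + 6 = 9 ≤ 13, throughput 11 + 13 = 24.
No other feasible combination does better.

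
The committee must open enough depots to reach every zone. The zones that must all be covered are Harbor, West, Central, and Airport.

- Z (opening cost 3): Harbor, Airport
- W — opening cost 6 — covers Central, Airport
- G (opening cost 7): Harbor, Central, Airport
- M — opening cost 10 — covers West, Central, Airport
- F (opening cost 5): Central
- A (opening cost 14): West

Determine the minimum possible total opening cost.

Choose Z and M: together they cover Harbor, West, Central, Airport — every zone.
Total opening cost: 3 + 10 = 13.
No cover costs less than 13.

13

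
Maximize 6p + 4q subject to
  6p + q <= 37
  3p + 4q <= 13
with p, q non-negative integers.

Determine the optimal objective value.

Relaxing integrality, the LP optimum is 26.00 at (p,q) = (4.33, 0), which is not an integer point.
(p,q)=(4,0): 6·4+1·0=24≤37, 3·4+4·0=12≤13, objective 24.
(p,q)=(3,1): 6·3+1·1=19≤37, 3·3+4·1=13≤13, objective 22.
Maximum is 24 at (p,q)=(4,0).

24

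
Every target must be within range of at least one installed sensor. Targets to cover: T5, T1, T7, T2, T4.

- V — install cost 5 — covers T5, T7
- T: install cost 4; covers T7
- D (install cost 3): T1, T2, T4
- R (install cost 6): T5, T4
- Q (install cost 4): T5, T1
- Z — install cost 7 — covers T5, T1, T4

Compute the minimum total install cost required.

This is an integer covering problem.
Choose V and D: together they cover T5, T1, T7, T2, T4 — every target.
Total install cost: 5 + 3 = 8.
No cover costs less than 8.

8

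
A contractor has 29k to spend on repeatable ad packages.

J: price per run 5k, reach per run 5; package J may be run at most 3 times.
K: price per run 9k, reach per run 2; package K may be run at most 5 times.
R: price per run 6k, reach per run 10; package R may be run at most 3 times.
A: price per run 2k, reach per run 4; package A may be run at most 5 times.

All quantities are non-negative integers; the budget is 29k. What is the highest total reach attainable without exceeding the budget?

50

3×R and 5×A: price 28 ≤ 29, reach 3·10 + 5·4 = 50.
1×J, 3×R, and 3×A: price 29 ≤ 29, reach 1·5 + 3·10 + 3·4 = 47.
Best is 50.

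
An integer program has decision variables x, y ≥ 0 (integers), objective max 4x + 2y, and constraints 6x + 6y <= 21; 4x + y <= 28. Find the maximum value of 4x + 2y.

(x,y)=(3,0) is feasible, giving 12.
(x,y)=(2,1) is feasible, giving 10.
No feasible integer point exceeds 12.

12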